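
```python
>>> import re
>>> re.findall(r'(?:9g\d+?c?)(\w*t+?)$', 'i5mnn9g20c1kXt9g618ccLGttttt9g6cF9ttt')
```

With the lazy modifier that quantifier settles for the fewest repetitions that let the rest of the pattern succeed (the atoms after it are unaffected and can still be greedy).
`findall` collects group 1 from the one match (1 total).

['0c1kXt9g618ccLGttttt9g6cF9ttt']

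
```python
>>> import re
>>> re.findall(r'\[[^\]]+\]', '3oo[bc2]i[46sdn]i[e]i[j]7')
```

['[bc2]', '[46sdn]', '[e]', '[j]']

Matches: at [3:8] → '[bc2]'; at [9:16] → '[46sdn]'; at [17:20] → '[e]'; at [21:24] → '[j]'.
`findall` yields the raw match text (4 of them) because the pattern has no groups.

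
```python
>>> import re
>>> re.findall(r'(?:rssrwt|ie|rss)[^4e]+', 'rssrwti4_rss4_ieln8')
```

['rssrwti', 'ieln8']

Scanning left to right: at [0:7] → 'rssrwti'; at [14:19] → 'ieln8'.
Since nothing is captured, `findall` lists the 2 matched substrings directly.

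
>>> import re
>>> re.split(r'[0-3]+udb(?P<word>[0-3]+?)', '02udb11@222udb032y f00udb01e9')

['', '1', '1@', '0', '32y f', '0', '1e9']

Pattern: one or more of a character in [0-3], then the literal 'udb'; then one or more of a character in [0-3] (lazy) (captured as 'word').
Lazy quantifiers expand one character at a time until the remainder of the pattern can match.
Matches to split on: at [0:6] → '02udb1'; at [8:15] → '222udb0'; at [20:26] → '00udb0'.
The group in the pattern means `split` returns the separators' captures alongside the pieces.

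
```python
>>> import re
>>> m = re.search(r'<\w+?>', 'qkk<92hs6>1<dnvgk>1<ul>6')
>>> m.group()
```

'<92hs6>'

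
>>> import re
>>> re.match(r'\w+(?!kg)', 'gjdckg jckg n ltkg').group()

`re.match` only tries the pattern at the start of the string.
The match spans [0:6] → 'gjdckg'.

'gjdckg'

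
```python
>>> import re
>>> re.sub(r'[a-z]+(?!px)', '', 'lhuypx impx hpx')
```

A negative assertion filters positions out without eating any characters.
Matches: at [0:6] → 'lhuypx'; at [7:11] → 'impx'; at [12:15] → 'hpx'.
`sub` substitutes '' at each match site.

'  '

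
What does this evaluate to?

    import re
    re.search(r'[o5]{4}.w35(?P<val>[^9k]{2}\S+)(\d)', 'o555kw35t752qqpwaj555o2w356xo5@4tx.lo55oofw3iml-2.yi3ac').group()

'o555kw35t752qqpwaj555o2w356xo5@4tx.lo55oofw3iml-2.yi3'

This matches exactly 4 of one of [o5]; then any character, then the literal 'w35'; then exactly 2 of any character except [9k], then one or more of a non-whitespace character (captured as 'val'); then a digit (captured).
`re.search` tries every starting position until one works.
The match spans [0:53] → 'o555kw35t752qqpwaj555o2w356xo5@4tx.lo55oofw3iml-2.yi3'.
Captured: group 1 = 't752qqpwaj555o2w356xo5@4tx.lo55oofw3iml-2.yi', group 2 = '3'.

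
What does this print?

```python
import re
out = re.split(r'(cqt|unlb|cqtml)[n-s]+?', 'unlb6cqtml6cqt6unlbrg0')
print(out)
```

Matches to split on: at [15:20] → 'unlbr'.
With a capturing group present, the delimiter's captured portion is kept in the result list.

['unlb6cqtml6cqt6', 'unlb', 'g0']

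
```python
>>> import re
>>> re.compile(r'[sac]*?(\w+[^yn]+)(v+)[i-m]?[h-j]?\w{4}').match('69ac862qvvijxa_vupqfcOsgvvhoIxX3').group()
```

With `match`, the pattern is implicitly anchored at the beginning.
The match spans [0:31] → '69ac862qvvijxa_vupqfcOsgvvhoIxX'.

'69ac862qvvijxa_vupqfcOsgvvhoIxX'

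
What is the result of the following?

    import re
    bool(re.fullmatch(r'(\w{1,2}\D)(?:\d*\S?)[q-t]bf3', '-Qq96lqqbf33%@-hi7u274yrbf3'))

False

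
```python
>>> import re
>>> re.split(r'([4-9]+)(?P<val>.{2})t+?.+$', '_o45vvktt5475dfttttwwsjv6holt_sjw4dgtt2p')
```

['_o45vvktt', '5475', 'df', '']

Pattern: one or more of a character in [4-9] (captured); then exactly 2 of any character (captured as 'val'); then one or more of the literal 't' (lazy), then one or more of any character; then anchored at the end.
Matches to split on: at [9:40] → '5475dfttttwwsjv6holt_sjw4dgtt2p'.
With a capturing group present, the delimiter's captured portion is kept in the result list.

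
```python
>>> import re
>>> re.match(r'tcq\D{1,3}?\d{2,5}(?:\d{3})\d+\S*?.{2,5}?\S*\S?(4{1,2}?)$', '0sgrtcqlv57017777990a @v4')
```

None

This matches the literal 'tcq', then 1 to 3 of a non-digit (lazy), then 2 to 5 of a digit; then exactly 3 of a digit (non-capturing group); then one or more of a digit, then zero or more of a non-whitespace character (lazy); then 2 to 5 of any character (lazy), then zero or more of a non-whitespace character, then optionally a non-whitespace character; then 1 to 2 of a literal '4' (lazy) (captured); then anchored at the end.
`re.match` won't scan ahead — the pattern has to work from the very first character.
Here the pattern fails at index 0, so the call returns None.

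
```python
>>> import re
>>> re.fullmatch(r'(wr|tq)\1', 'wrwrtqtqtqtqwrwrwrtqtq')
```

The backreference `\1` re-matches whatever the first group consumed, character for character.
`re.fullmatch` is like wrapping the pattern in `^…$` (in single-line mode).
Here the pattern can't cover the whole string, so the call returns None.

None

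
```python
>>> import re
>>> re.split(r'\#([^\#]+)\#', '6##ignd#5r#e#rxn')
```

['6#', 'ignd', '5r', 'e', 'rxn']

Matches to split on: at [2:8] → '#ignd#'; at [10:13] → '#e#'.
With a capturing group present, the delimiter's captured portion is kept in the result list.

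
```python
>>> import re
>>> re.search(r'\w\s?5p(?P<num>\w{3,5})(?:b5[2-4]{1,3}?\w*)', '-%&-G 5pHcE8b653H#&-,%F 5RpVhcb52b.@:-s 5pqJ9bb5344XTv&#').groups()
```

('qJ9b',)

The match spans [38:54] → 's 5pqJ9bb5344XTv'.
Captured: group 1 = 'qJ9b'.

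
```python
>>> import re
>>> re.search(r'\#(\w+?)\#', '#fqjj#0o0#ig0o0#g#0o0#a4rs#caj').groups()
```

('fqjj',)

The match spans [0:6] → '#fqjj#'.
Captured: group 1 = 'fqjj'.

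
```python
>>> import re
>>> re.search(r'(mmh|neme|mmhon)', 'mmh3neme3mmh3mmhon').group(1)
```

'mmh'

The match spans [0:3] → 'mmh'.
Captured: group 1 = 'mmh'.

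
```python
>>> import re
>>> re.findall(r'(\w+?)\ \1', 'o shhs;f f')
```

The backreference `\1` re-matches whatever the first group consumed, character for character.
Walking the string: at [7:10] match 'f f', group 1 = 'f'.
With a single group, `findall` returns only what that group captured — 1 item.

['f']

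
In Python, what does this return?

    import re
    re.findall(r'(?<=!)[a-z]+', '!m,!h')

['m', 'h']

Because the assertion is zero-width, the text it checks is not consumed and won't appear in the result.
Matches: at [1:2] → 'm'; at [4:5] → 'h'.
Since nothing is captured, `findall` lists the 2 matched substrings directly.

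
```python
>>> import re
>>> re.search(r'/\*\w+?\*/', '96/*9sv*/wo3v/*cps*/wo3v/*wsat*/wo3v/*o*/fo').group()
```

`search` walks the string left to right and returns the first match it finds.
The match spans [2:9] → '/*9sv*/'.

'/*9sv*/'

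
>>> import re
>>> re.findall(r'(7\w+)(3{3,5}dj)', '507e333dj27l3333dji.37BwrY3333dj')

[('7e333dj27l3', '333dj'), ('7BwrY3', '333dj')]

This matches a literal '7', then one or more of a word character (captured); then 3 to 5 of the literal '3', then the literal 'dj' (captured).
`findall` packs the 2 group values into a tuple for every match.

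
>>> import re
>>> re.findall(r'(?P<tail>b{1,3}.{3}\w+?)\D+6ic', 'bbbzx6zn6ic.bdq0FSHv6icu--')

['bbbzx6z', 'bdq0F']

The pattern matches 1 to 3 of a literal 'b', then exactly 3 of any character, then one or more of a word character (lazy) (captured as 'tail'); then one or more of a non-digit, then the literal '6ic'.
The `?` after the quantifier makes it lazy — it takes as little as possible before letting the rest of the pattern try.
Scanning left to right: at [0:11] match 'bbbzx6zn6ic', group 1 = 'bbbzx6z'; at [12:23] match 'bdq0FSHv6ic', group 1 = 'bdq0F'.
`findall` collects group 1 from each match (2 total).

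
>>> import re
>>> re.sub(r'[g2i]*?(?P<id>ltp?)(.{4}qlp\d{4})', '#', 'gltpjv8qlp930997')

This matches zero or more of one of [g2i] (lazy); then the literal 'lt', then optionally the literal 'p' (captured as 'id'); then exactly 4 of any character, then the literal 'qlp', then exactly 4 of a digit (captured).
Matches: at [0:14] → 'gltpjv8qlp9309'.
Each match is replaced by '#'.

'#97'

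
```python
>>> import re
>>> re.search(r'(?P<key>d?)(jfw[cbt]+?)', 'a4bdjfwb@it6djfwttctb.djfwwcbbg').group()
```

This matches optionally a literal 'd' (captured as 'key'); then the literal 'jfw', then one or more of one of [cbt] (lazy) (captured).
`re.search` tries every starting position until one works.
The match spans [3:8] → 'djfwb'.
Captured: group 1 = 'd', group 2 = 'jfwb'.

'djfwb'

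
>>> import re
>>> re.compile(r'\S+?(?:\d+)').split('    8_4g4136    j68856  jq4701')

Pattern: one or more of a non-whitespace character (lazy); then one or more of a digit (non-capturing group).
Because the quantifier is non-greedy, it stops expanding at the earliest point where the rest of the pattern can succeed.
Matches to split on: at [4:7] → '8_4'; at [7:12] → 'g4136'; at [16:22] → 'j68856'; at [24:30] → 'jq4701'.
Splitting on the pattern gives 5 pieces.

['    ', '', '    ', '  ', '']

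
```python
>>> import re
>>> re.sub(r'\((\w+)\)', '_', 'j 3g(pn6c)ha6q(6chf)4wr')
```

'j 3g_ha6q_4wr'

Each match is replaced by '_'.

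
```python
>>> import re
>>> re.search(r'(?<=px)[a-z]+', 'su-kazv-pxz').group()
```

The lookaround is zero-width — it requires the adjacent text to match without consuming it, so the asserted text isn't part of the match.
The match spans [10:11] → 'z'.

'z'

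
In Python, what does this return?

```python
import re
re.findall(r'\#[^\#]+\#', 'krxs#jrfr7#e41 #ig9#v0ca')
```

['#jrfr7#', '#ig9#']

Walking the string: at [4:11] → '#jrfr7#'; at [15:20] → '#ig9#'.
No capturing groups, so `findall` returns the 2 full match strings.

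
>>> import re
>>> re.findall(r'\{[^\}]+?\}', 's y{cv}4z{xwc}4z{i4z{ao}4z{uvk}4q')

Matches: at [3:7] → '{cv}'; at [9:14] → '{xwc}'; at [16:24] → '{i4z{ao}'; at [26:31] → '{uvk}'.
`findall` yields the raw match text (4 of them) because the pattern has no groups.

['{cv}', '{xwc}', '{i4z{ao}', '{uvk}']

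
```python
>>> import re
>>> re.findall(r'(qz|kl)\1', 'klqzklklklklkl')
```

`\1` is not a pattern — it's the concrete string captured by group 1, re-applied verbatim.
Walking the string: at [4:8] match 'klkl', group 1 = 'kl'; at [8:12] match 'klkl', group 1 = 'kl'.
One capturing group, so `findall` returns just the captured substring from each match — 2 in all.

['kl', 'kl']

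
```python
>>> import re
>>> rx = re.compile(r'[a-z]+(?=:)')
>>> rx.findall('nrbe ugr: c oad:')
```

['ugr', 'oad']

The `(?=…)`/`(?<=…)` assertion just peeks at neighbouring text; it doesn't advance the match position.
Matches: at [5:8] → 'ugr'; at [12:15] → 'oad'.
Since nothing is captured, `findall` lists the 2 matched substrings directly.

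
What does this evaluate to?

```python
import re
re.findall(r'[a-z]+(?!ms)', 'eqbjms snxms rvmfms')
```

Because the assertion is negative and zero-width, positions next to the forbidden text are skipped.
Scanning left to right: at [0:6] → 'eqbjms'; at [7:12] → 'snxms'; at [13:19] → 'rvmfms'.
Since nothing is captured, `findall` lists the 3 matched substrings directly.

['eqbjms', 'snxms', 'rvmfms']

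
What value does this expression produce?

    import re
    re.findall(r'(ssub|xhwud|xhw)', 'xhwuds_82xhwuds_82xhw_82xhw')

['xhwud', 'xhwud', 'xhw', 'xhw']

Alternation tries branches left to right and keeps the first one that lets the overall match succeed at that position.
`findall` collects group 1 from each match (4 total).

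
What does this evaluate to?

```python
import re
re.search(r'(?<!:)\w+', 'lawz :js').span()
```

(0, 4)

A negative assertion filters positions out without eating any characters.
`re.search` tries every starting position until one works.
The match spans [0:4] → 'lawz'.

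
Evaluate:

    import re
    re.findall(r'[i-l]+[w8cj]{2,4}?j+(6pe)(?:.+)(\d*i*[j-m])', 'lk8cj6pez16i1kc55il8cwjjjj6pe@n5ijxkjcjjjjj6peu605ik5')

This matches one or more of a character in [i-l], then 2 to 4 of one of [w8cj] (lazy), then one or more of the literal 'j'; then the literal '6p', then a literal 'e' (captured); then one or more of any character (non-capturing group); then zero or more of a digit, then zero or more of the literal 'i', then a character in [j-m] (captured).
Matches: at [0:52] match 'lk8cj6pez16i1kc55il8cwjjjj6pe@n5ijxkjcjjjjj6peu605ik', groups = ('6pe', 'k').
With 2 capturing groups, `findall` returns a 2-tuple per match.

[('6pe', 'k')]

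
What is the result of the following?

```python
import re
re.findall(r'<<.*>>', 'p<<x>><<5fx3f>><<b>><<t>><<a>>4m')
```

['<<x>><<5fx3f>><<b>><<t>><<a>>']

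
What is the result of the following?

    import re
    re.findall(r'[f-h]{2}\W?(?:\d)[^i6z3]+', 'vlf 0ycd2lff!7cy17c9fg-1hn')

['ff!7cy17c9fg-1hn']

`findall` yields the raw match text (1 of them) because the pattern has no groups.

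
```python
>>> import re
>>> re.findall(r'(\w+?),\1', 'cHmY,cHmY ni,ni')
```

A backreference is literal: `\1` must see the identical characters the first group matched.
Matches: at [0:9] match 'cHmY,cHmY', group 1 = 'cHmY'; at [10:15] match 'ni,ni', group 1 = 'ni'.
One capturing group, so `findall` returns just the captured substring from each match — 2 in all.

['cHmY', 'ni']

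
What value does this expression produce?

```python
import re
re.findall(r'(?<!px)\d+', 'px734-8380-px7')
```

The negative lookaround is zero-width — it rules out positions where the adjacent text would match, without consuming anything.
Matches: at [3:5] → '34'; at [6:10] → '8380'.
Since nothing is captured, `findall` lists the 2 matched substrings directly.

['34', '8380']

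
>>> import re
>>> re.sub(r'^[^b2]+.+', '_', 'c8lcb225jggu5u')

'_'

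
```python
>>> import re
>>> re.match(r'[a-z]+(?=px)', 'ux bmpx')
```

None

`match` is anchored at position 0; if the pattern doesn't fit there, it returns None.
Here position 0 doesn't satisfy it, so the call returns None.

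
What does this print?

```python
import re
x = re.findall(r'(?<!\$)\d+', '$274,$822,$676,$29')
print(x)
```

The negative lookahead/lookbehind blocks any match where the forbidden context is present.
Scanning left to right: at [2:4] → '74'; at [7:9] → '22'; at [12:14] → '76'; at [17:18] → '9'.
With no groups in the pattern, `findall` gives back each whole match — 4 here.

['74', '22', '76', '9']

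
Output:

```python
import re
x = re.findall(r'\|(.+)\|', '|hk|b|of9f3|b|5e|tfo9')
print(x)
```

['hk|b|of9f3|b|5e']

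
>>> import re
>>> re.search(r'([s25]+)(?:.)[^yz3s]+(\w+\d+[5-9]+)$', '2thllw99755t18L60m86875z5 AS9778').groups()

('5', '778')

The pattern matches one or more of one of [s25] (captured); then any character (non-capturing group); then one or more of any character except [yz3s]; then one or more of a word character, then one or more of a digit, then one or more of a character in [5-9] (captured); then anchored at the end.
`re.search` scans for the first position where the pattern succeeds.
The match spans [22:32] → '5z5 AS9778'.
Captured: group 1 = '5', group 2 = '778'.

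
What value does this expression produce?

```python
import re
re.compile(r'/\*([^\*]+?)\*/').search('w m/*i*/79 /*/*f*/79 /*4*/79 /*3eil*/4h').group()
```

The match spans [3:8] → '/*i*/'.

'/*i*/'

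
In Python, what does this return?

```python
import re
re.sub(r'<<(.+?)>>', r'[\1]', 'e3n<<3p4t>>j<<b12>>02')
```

With the lazy modifier that quantifier settles for the fewest repetitions that let the rest of the pattern succeed (the atoms after it are unaffected and can still be greedy).
Matches: at [3:11] → '<<3p4t>>'; at [12:19] → '<<b12>>'.
Each match is replaced using the text its own group 1 captured.

'e3n[3p4t]j[b12]02'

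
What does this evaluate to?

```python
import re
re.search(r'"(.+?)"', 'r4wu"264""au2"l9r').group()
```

With the lazy modifier that quantifier settles for the fewest repetitions that let the rest of the pattern succeed (the atoms after it are unaffected and can still be greedy).
`re.search` tries every starting position until one works.
The match spans [4:9] → '"264"'.
Captured: group 1 = '264'.

'"264"'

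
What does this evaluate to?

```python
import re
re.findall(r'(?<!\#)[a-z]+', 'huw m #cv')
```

['huw', 'm', 'v']

The negative lookaround is zero-width — it rules out positions where the adjacent text would match, without consuming anything.
Since nothing is captured, `findall` lists the 3 matched substrings directly.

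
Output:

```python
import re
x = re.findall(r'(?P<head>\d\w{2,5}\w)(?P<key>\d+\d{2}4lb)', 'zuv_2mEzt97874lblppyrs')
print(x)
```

[('2mEzt9', '7874lb')]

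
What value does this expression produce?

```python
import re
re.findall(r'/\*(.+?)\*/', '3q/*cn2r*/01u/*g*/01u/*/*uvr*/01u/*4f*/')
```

Walking the string: at [2:10] match '/*cn2r*/', group 1 = 'cn2r'; at [13:18] match '/*g*/', group 1 = 'g'; at [21:30] match '/*/*uvr*/', group 1 = '/*uvr'; at [33:39] match '/*4f*/', group 1 = '4f'.
Because there's exactly one group, `findall` drops the full match and keeps group 1 from each hit.

['cn2r', 'g', '/*uvr', '4f']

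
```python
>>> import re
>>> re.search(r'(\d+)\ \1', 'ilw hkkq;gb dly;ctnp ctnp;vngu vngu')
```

After group 1 captures some text, `\1` only succeeds where that same text appears again.
Here nothing in the string fits, so the call returns None.

None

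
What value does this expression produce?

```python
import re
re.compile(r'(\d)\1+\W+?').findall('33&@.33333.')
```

`\1` has to match the exact text group 1 already captured.
Matches: at [0:3] match '33&', group 1 = '3'; at [5:11] match '33333.', group 1 = '3'.
One capturing group, so `findall` returns just the captured substring from each match — 2 in all.

['3', '3']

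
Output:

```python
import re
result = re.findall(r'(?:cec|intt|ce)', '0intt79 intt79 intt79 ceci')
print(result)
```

Alternation isn't longest-match — the leftmost alternative that fits at this position is chosen.
Since nothing is captured, `findall` lists the 4 matched substrings directly.

['intt', 'intt', 'intt', 'cec']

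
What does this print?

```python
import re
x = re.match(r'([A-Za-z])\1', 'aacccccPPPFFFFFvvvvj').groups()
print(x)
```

The backreference `\1` re-matches whatever the first group consumed, character for character.
`re.match` won't scan ahead — the pattern has to work from the very first character.
The match spans [0:2] → 'aa'.
Captured: group 1 = 'a'.

('a',)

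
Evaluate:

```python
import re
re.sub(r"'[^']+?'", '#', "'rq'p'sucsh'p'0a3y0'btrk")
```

'#p#p#btrk'

Matches: at [0:4] → "'rq'"; at [5:12] → "'sucsh'"; at [13:20] → "'0a3y0'".
Every occurrence is swapped for '#'.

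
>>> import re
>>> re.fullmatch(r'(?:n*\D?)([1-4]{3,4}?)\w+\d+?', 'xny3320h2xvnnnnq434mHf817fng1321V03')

`fullmatch` succeeds only if the pattern covers the string from start to end.
Here the string isn't matched end-to-end, so the call returns None.

None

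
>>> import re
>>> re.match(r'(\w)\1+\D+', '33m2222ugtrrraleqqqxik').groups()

('3',)

The match spans [0:3] → '33m'.
Captured: group 1 = '3'.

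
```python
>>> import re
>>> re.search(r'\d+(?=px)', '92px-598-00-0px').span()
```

Because the assertion is zero-width, the text it checks is not consumed and won't appear in the result.
`re.search` scans for the first position where the pattern succeeds.
The match spans [0:2] → '92'.

(0, 2)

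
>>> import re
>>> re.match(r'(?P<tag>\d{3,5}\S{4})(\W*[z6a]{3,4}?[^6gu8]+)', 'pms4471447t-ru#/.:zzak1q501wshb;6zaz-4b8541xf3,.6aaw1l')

This matches 3 to 5 of a digit, then exactly 4 of a non-whitespace character (captured as 'tag'); then zero or more of a non-word character, then 3 to 4 of one of [z6a] (lazy), then one or more of any character except [6gu8] (captured).
`re.match` only tries the pattern at the start of the string.
Here the pattern fails at index 0, so the call returns None.

None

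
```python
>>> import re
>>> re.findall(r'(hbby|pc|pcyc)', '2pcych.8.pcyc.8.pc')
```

['pc', 'pc', 'pc']

`|` is ordered: at each position the engine commits to the first alternative that works.
With a single group, `findall` returns only what that group captured — 3 items.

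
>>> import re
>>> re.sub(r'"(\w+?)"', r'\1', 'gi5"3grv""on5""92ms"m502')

'gi53grvon592msm502'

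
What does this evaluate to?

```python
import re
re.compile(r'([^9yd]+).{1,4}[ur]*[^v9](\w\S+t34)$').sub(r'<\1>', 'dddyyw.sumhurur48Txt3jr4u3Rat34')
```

'dddyy<w.sumhurur48Txt3jr4>'

Each match is replaced using the text its own group 1 captured.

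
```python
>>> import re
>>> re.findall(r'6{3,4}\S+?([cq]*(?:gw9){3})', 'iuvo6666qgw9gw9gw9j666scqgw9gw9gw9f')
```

['gw9gw9gw9', 'cqgw9gw9gw9']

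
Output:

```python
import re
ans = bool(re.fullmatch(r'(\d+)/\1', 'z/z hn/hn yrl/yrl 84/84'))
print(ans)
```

`\1` has to match the exact text group 1 already captured.
`re.fullmatch` requires the pattern to consume the entire string.
Here the string isn't matched end-to-end, so the call returns None, and `bool(None)` is False.

False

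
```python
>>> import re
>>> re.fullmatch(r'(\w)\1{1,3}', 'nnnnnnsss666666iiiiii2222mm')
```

`\1` has to match the exact text group 1 already captured.
`re.fullmatch` requires the pattern to consume the entire string.
Here there's no way to consume every character, so the call returns None.

None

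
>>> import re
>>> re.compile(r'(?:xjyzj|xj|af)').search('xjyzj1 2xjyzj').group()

'xjyzj'

Alternation isn't longest-match — the leftmost alternative that fits at this position is chosen.
The match spans [0:5] → 'xjyzj'.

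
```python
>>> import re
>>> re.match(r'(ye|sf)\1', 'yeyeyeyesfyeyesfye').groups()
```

('ye',)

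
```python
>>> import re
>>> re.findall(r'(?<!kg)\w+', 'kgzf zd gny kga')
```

['kgzf', 'zd', 'gny', 'kga']

The negative lookahead/lookbehind blocks any match where the forbidden context is present.
Matches: at [0:4] → 'kgzf'; at [5:7] → 'zd'; at [8:11] → 'gny'; at [12:15] → 'kga'.
With no groups in the pattern, `findall` gives back each whole match — 4 here.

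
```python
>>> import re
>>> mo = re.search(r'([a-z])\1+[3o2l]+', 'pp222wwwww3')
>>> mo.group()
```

'pp222'

`\1` is not a pattern — it's the concrete string captured by group 1, re-applied verbatim.
`re.search` tries every starting position until one works.
The match spans [0:5] → 'pp222'.
Captured: group 1 = 'p'.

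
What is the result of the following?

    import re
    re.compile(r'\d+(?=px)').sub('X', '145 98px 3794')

Lookahead/lookbehind check context without consuming it, so the matched span excludes the asserted characters.
Each match is replaced by 'X'.

'145 Xpx 3794'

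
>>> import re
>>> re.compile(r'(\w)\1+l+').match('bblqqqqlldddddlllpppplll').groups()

('b',)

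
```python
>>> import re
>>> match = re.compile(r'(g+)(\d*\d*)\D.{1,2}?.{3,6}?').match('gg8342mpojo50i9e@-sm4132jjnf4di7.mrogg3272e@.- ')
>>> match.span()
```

(0, 11)

This matches one or more of a literal 'g' (captured); then zero or more of a digit, then zero or more of a digit (captured); then a non-digit, then 1 to 2 of any character (lazy), then 3 to 6 of any character (lazy).
A `+?`/`*?`/`{m,n}?` starts at its minimum and grows only as far as needed for what follows to match.
`re.match` won't scan ahead — the pattern has to work from the very first character.
The match spans [0:11] → 'gg8342mpojo'.
Captured: group 1 = 'gg', group 2 = '8342'.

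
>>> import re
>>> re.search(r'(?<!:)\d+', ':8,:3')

The negative lookaround is zero-width — it rules out positions where the adjacent text would match, without consuming anything.
Here no position works, so the call returns None.

None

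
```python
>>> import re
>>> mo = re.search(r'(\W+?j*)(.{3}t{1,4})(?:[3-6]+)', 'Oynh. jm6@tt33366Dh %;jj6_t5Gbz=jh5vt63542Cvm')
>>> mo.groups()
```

The pattern matches one or more of a non-word character (lazy), then zero or more of the literal 'j' (captured); then exactly 3 of any character, then 1 to 4 of the literal 't' (captured); then one or more of a character in [3-6] (non-capturing group).
`re.search` tries every starting position until one works.
The match spans [4:17] → '. jm6@tt33366'.
Captured: group 1 = '. j', group 2 = 'm6@tt'.

('. j', 'm6@tt')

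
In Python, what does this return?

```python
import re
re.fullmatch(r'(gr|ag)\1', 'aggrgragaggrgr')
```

A backreference is literal: `\1` must see the identical characters the first group matched.
`fullmatch` succeeds only if the pattern covers the string from start to end.
Here the string isn't matched end-to-end, so the call returns None.

None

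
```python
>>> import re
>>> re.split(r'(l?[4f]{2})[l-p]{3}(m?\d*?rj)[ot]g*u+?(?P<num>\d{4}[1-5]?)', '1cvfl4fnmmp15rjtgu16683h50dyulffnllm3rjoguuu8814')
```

['1cvfl4fnmmp15rjtgu16683h50dyu', 'lff', 'm3rj', '8814', '']

The pattern matches optionally the literal 'l', then exactly 2 of one of [4f] (captured); then exactly 3 of a character in [l-p]; then optionally the literal 'm', then zero or more of a digit (lazy), then the literal 'rj' (captured); then one of [ot], then zero or more of the literal 'g', then one or more of a literal 'u' (lazy); then exactly 4 of a digit, then optionally a character in [1-5] (captured as 'num').
With a capturing group present, the delimiter's captured portion is kept in the result list.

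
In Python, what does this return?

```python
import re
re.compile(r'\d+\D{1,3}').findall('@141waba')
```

The pattern matches one or more of a digit; then 1 to 3 of a non-digit.
Scanning left to right: at [1:7] → '141wab'.
With no groups in the pattern, `findall` gives back each whole match — 1 here.

['141wab']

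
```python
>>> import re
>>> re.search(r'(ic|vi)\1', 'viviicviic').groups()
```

`\1` is not a pattern — it's the concrete string captured by group 1, re-applied verbatim.
`search` walks the string left to right and returns the first match it finds.
The match spans [0:4] → 'vivi'.
Captured: group 1 = 'vi'.

('vi',)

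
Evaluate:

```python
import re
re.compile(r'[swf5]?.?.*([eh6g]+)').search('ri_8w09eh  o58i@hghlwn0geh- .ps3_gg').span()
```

(0, 35)

The pattern matches optionally one of [swf5], then optionally any character, then zero or more of any character; then one or more of one of [eh6g] (captured).
`search` walks the string left to right and returns the first match it finds.
The match spans [0:35] → 'ri_8w09eh  o58i@hghlwn0geh- .ps3_gg'.
Captured: group 1 = 'g'.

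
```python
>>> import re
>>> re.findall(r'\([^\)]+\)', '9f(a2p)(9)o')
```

['(a2p)', '(9)']

Since nothing is captured, `findall` lists the 2 matched substrings directly.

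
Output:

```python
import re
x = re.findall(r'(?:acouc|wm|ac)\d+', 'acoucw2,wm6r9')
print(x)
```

Walking the string: at [8:11] → 'wm6'.
No capturing groups, so `findall` returns the 1 full match string.

['wm6']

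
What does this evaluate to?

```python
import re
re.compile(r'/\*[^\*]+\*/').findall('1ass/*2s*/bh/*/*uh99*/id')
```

Matches: at [4:10] → '/*2s*/'; at [14:22] → '/*uh99*/'.
With no groups in the pattern, `findall` gives back each whole match — 2 here.

['/*2s*/', '/*uh99*/']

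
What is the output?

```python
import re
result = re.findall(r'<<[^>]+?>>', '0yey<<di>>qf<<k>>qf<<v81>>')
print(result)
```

['<<di>>', '<<k>>', '<<v81>>']

Walking the string: at [4:10] → '<<di>>'; at [12:17] → '<<k>>'; at [19:26] → '<<v81>>'.
With no groups in the pattern, `findall` gives back each whole match — 3 here.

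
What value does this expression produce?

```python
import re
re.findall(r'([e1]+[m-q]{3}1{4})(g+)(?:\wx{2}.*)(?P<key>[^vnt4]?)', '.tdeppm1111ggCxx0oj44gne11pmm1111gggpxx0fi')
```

[('eppm1111', 'gg', '')]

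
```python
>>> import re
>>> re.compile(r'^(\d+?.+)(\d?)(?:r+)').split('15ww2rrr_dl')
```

This matches anchored at the start of the string; then one or more of a digit (lazy), then one or more of any character (captured); then optionally a digit (captured); then one or more of a literal 'r' (non-capturing group).
Matches to split on: at [0:8] → '15ww2rrr'.
With a capturing group present, the delimiter's captured portion is kept in the result list.

['', '15ww2rr', '', '_dl']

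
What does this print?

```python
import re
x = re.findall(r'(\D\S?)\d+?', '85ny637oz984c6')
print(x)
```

One capturing group, so `findall` returns just the captured substring from each match — 3 in all.

['ny', 'oz', 'c']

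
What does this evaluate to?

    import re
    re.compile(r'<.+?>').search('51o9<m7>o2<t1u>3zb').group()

'<m7>'

Because the quantifier is non-greedy, it stops expanding at the earliest point where the rest of the pattern can succeed.
Unlike `match`, `search` isn't anchored — it looks for the pattern anywhere in the string.
The match spans [4:8] → '<m7>'.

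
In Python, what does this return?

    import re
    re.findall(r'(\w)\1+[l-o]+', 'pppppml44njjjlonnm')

['p', '4', 'j']

`\1` is not a pattern — it's the concrete string captured by group 1, re-applied verbatim.
Scanning left to right: at [0:7] match 'pppppml', group 1 = 'p'; at [7:10] match '44n', group 1 = '4'; at [10:18] match 'jjjlonnm', group 1 = 'j'.
Because there's exactly one group, `findall` drops the full match and keeps group 1 from each hit.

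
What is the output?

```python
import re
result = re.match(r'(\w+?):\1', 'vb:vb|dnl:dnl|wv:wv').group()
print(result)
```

`\1` has to match the exact text group 1 already captured.
With `match`, the pattern is implicitly anchored at the beginning.
The match spans [0:5] → 'vb:vb'.
Captured: group 1 = 'vb'.

vb:vb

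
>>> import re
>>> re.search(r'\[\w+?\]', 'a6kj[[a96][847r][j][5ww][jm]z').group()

'[a96]'

`re.search` tries every starting position until one works.
The match spans [5:10] → '[a96]'.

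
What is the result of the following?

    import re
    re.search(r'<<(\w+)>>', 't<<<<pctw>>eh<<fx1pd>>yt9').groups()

`re.search` tries every starting position until one works.
The match spans [3:11] → '<<pctw>>'.
Captured: group 1 = 'pctw'.

('pctw',)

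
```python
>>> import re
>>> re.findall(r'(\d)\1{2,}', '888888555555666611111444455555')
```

['8', '5', '6', '1', '4', '5']

The backreference `\1` re-matches whatever the first group consumed, character for character.
One capturing group, so `findall` returns just the captured substring from each match — 6 in all.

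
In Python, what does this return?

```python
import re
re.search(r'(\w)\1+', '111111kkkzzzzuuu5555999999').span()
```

(0, 6)

A backreference is literal: `\1` must see the identical characters the first group matched.
The match spans [0:6] → '111111'.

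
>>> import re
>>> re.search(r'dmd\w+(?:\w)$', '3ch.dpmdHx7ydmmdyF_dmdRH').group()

'dmdRH'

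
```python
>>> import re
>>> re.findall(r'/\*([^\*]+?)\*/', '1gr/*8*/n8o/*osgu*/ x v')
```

One capturing group, so `findall` returns just the captured substring from each match — 2 in all.

['8', 'osgu']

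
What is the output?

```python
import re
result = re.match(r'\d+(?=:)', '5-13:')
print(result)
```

None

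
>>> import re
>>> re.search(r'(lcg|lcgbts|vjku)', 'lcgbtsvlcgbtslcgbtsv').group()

Alternation tries branches left to right and keeps the first one that lets the overall match succeed at that position.
`search` walks the string left to right and returns the first match it finds.
The match spans [0:3] → 'lcg'.
Captured: group 1 = 'lcg'.

'lcg'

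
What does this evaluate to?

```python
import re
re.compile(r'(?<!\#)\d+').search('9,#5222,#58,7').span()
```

(0, 1)

The negative lookahead/lookbehind blocks any match where the forbidden context is present.
Unlike `match`, `search` isn't anchored — it looks for the pattern anywhere in the string.
The match spans [0:1] → '9'.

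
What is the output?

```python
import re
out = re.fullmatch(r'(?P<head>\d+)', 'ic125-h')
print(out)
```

None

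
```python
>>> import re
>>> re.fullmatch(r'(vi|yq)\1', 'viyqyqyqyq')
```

`re.fullmatch` requires the pattern to consume the entire string.
Here there's no way to consume every character, so the call returns None.

None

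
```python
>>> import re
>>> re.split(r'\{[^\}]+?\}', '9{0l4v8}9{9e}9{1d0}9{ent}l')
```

['9', '9', '9', '9', 'l']

Matches to split on: at [1:8] → '{0l4v8}'; at [9:13] → '{9e}'; at [14:19] → '{1d0}'; at [20:25] → '{ent}'.
`split` removes every match and returns the 5 fragments in between.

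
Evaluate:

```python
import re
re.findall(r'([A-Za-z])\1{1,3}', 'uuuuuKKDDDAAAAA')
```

The backreference `\1` re-matches whatever the first group consumed, character for character.
Matches: at [0:4] match 'uuuu', group 1 = 'u'; at [5:7] match 'KK', group 1 = 'K'; at [7:10] match 'DDD', group 1 = 'D'; at [10:14] match 'AAAA', group 1 = 'A'.
With a single group, `findall` returns only what that group captured — 4 items.

['u', 'K', 'D', 'A']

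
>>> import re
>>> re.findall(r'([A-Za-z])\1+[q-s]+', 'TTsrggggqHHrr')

After group 1 captures some text, `\1` only succeeds where that same text appears again.
One capturing group, so `findall` returns just the captured substring from each match — 3 in all.

['T', 'g', 'H']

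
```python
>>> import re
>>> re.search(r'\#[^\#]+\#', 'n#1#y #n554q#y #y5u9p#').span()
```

(1, 4)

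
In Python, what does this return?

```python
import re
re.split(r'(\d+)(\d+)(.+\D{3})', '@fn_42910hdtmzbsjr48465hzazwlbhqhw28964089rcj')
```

['@fn_', '4291', '0', 'hdtmzbsjr48465hzazwlbhqhw28964089rcj', '']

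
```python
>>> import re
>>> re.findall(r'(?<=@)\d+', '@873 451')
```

The lookaround is zero-width — it requires the adjacent text to match without consuming it, so the asserted text isn't part of the match.
Matches: at [1:4] → '873'.
`findall` yields the raw match text (1 of them) because the pattern has no groups.

['873']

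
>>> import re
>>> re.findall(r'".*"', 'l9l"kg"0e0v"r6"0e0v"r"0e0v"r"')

['"kg"0e0v"r6"0e0v"r"0e0v"r"']

`findall` yields the raw match text (1 of them) because the pattern has no groups.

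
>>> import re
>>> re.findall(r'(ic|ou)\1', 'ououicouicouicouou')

After group 1 captures some text, `\1` only succeeds where that same text appears again.
With a single group, `findall` returns only what that group captured — 2 items.

['ou', 'ou']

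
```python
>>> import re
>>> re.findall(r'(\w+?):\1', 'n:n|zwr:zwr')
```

['n', 'zwr']

`\1` is not a pattern — it's the concrete string captured by group 1, re-applied verbatim.
Because there's exactly one group, `findall` drops the full match and keeps group 1 from each hit.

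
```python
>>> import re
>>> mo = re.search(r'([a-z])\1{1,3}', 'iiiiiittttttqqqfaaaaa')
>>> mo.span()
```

(0, 4)

A backreference is literal: `\1` must see the identical characters the first group matched.
`re.search` scans for the first position where the pattern succeeds.
The match spans [0:4] → 'iiii'.
Captured: group 1 = 'i'.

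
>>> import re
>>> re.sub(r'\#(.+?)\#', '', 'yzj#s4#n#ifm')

A `+?`/`*?`/`{m,n}?` starts at its minimum and grows only as far as needed for what follows to match.
Every occurrence is swapped for ''.

'yzjn#ifm'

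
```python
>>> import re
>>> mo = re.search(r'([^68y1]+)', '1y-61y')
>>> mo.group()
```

Pattern: one or more of any character except [68y1] (captured).
`re.search` scans for the first position where the pattern succeeds.
The match spans [2:3] → '-'.
Captured: group 1 = '-'.

'-'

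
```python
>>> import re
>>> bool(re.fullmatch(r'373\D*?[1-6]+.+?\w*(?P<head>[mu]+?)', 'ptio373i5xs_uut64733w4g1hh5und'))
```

`re.fullmatch` is like wrapping the pattern in `^…$` (in single-line mode).
Here the pattern can't cover the whole string, so the call returns None, and `bool(None)` is False.

False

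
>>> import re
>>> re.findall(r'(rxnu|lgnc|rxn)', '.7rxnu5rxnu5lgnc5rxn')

['rxnu', 'rxnu', 'lgnc', 'rxn']

Branches in `(...|...)` are attempted left-to-right; the first branch that allows the whole pattern to succeed is taken.
Walking the string: at [2:6] match 'rxnu', group 1 = 'rxnu'; at [7:11] match 'rxnu', group 1 = 'rxnu'; at [12:16] match 'lgnc', group 1 = 'lgnc'; at [17:20] match 'rxn', group 1 = 'rxn'.
One capturing group, so `findall` returns just the captured substring from each match — 4 in all.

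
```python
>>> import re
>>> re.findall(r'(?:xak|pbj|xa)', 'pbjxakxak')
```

['pbj', 'xak', 'xak']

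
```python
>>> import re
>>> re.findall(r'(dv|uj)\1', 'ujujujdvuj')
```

['uj']

A backreference is literal: `\1` must see the identical characters the first group matched.
Because there's exactly one group, `findall` drops the full match and keeps group 1 from the one hit.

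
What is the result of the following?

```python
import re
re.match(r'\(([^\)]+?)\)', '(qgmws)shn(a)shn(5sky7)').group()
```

'(qgmws)'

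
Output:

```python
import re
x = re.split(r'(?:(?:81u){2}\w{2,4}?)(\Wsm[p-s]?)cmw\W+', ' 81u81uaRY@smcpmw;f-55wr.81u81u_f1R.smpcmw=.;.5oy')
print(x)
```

[' 81u81uaRY@smcpmw;f-55wr.', '.smp', '5oy']

Pattern: the literal '81u' repeated 2 times, then 2 to 4 of a word character (lazy) (non-capturing group); then a non-word character, then the literal 'sm', then optionally a character in [p-s] (captured); then the literal 'cmw', then one or more of a non-word character.
Matches to split on: at [25:46] → '81u81u_f1R.smpcmw=.;.'.
The group in the pattern means `split` returns the separators' captures alongside the pieces.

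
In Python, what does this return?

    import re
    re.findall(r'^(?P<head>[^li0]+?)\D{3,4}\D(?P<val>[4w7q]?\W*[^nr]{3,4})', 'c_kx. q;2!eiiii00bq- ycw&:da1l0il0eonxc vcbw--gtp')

[('c', 'q;2!ei')]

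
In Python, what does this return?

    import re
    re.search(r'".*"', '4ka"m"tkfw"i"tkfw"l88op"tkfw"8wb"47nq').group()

'"m"tkfw"i"tkfw"l88op"tkfw"8wb"'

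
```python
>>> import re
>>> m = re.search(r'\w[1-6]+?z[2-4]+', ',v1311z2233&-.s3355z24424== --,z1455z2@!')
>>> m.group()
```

The pattern matches a word character, then one or more of a character in [1-6] (lazy); then the literal 'z', then one or more of a character in [2-4].
`re.search` scans for the first position where the pattern succeeds.
The match spans [1:11] → 'v1311z2233'.

'v1311z2233'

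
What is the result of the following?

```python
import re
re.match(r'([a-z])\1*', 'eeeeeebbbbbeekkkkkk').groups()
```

The match spans [0:6] → 'eeeeee'.
Captured: group 1 = 'e'.

('e',)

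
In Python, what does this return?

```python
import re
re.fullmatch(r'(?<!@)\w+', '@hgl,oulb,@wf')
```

The negative lookahead/lookbehind blocks any match where the forbidden context is present.
For `fullmatch`, every character of the input must be accounted for by the pattern.
Here the string isn't matched end-to-end, so the call returns None.

None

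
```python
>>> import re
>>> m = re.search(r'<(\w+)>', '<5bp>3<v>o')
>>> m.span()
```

Unlike `match`, `search` isn't anchored — it looks for the pattern anywhere in the string.
The match spans [0:5] → '<5bp>'.
Captured: group 1 = '5bp'.

(0, 5)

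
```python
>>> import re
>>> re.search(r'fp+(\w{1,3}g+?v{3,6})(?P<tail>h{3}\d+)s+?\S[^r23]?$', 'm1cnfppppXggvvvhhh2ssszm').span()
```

(4, 24)

The match spans [4:24] → 'fppppXggvvvhhh2ssszm'.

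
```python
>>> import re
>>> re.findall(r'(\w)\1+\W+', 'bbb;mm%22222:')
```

After group 1 captures some text, `\1` only succeeds where that same text appears again.
Matches: at [0:4] match 'bbb;', group 1 = 'b'; at [4:7] match 'mm%', group 1 = 'm'; at [7:13] match '22222:', group 1 = '2'.
With a single group, `findall` returns only what that group captured — 3 items.

['b', 'm', '2']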